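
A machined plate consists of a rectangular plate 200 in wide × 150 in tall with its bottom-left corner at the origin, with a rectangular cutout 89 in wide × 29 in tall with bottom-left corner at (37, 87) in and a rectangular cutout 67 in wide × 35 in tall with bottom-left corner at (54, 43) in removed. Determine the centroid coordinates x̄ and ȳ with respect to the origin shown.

plate: A = 200 × 150 = 30000.00, centroid at (100.00, 75.00).
hole 1: A = −(89 × 29) = -2581.00, centroid at (81.50, 101.50).
hole 2: A = −(67 × 35) = -2345.00, centroid at (87.50, 60.50).
ΣA = 25074.00 in², ΣAx̄ = 2584461.00 in³, ΣAȳ = 1846156.00 in³.
x̄ = 2584461.00/25074.00 = 103.07 in; ȳ = 1846156.00/25074.00 = 73.63 in.

x̄ = 103.07 in, ȳ = 73.63 in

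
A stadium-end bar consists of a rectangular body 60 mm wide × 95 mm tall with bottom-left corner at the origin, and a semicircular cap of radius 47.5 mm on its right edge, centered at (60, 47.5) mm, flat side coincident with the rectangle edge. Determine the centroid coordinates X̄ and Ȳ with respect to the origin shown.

rectangular body: A = 60 × 95 = 5700.00, centroid at (30.00, 47.50).
semicircular end: A = ½π·47.5² = 3544.11, centroid at (80.16, 47.50).
ΣA = 9244.11 mm², ΣAX̄ = 455094.47 mm³, ΣAȲ = 439095.19 mm³.
X̄ = 455094.47/9244.11 = 49.23 mm; Ȳ = 439095.19/9244.11 = 47.50 mm.

X̄ = 49.23 mm, Ȳ = 47.50 mm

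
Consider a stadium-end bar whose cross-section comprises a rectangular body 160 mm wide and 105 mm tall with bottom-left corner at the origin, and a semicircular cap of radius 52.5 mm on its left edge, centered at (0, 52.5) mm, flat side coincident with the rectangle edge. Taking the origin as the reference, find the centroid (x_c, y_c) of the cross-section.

rectangular body: A = 160 × 105 = 16800.00, centroid at (80.00, 52.50).
semicircular end: A = ½π·52.5² = 4329.51, centroid at (-22.28, 52.50).
ΣA = 21129.51 mm², ΣAx_c = 1247531.25 mm³, ΣAy_c = 1109299.14 mm³.
x_c = 1247531.25/21129.51 = 59.04 mm; y_c = 1109299.14/21129.51 = 52.50 mm.

x_c = 59.04 mm, y_c = 52.50 mm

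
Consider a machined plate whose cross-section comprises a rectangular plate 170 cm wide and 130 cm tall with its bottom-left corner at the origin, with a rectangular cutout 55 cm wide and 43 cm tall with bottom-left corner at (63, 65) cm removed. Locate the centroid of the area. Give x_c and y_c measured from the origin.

x_c = 84.34 cm, y_c = 62.42 cm

Part | A | x̄ᵢ | ȳᵢ | A·x̄ᵢ | A·ȳᵢ
plate | 22100.00 | 85.00 | 65.00 | 1878500.00 | 1436500.00
hole | -2365.00 | 90.50 | 86.50 | -214032.50 | -204572.50
Σ | 19735.00 |  |  | 1664467.50 | 1231927.50
x_c = 1664467.50 / 19735.00 = 84.34 cm
y_c = 1231927.50 / 19735.00 = 62.42 cm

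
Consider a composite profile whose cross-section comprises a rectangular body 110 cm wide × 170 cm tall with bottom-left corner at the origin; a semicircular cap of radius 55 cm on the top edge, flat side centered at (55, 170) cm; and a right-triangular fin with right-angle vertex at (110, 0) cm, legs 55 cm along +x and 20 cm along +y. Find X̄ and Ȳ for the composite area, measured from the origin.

rectangular body: A = 110 × 170 = 18700.00, centroid at (55.00, 85.00).
semicircular top: A = ½π·55² = 4751.66, centroid at (55.00, 193.34).
triangular fin: A = ½·55·20 = 550.00, centroid at (128.33, 6.67).
ΣA = 24001.66 cm², ΣAX̄ = 1360424.57 cm³, ΣAȲ = 2511865.34 cm³.
X̄ = 1360424.57/24001.66 = 56.68 cm; Ȳ = 2511865.34/24001.66 = 104.65 cm.

X̄ = 56.68 cm, Ȳ = 104.65 cm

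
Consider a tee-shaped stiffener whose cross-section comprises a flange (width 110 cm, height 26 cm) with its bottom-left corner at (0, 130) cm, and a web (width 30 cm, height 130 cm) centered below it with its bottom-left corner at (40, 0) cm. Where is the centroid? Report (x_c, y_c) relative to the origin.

x_c = 55.00 cm, y_c = 98.00 cm

web: A = 30 × 130 = 3900.00, centroid at (55.00, 65.00).
flange: A = 110 × 26 = 2860.00, centroid at (55.00, 143.00).
ΣA = 6760.00 cm², ΣAx_c = 371800.00 cm³, ΣAy_c = 662480.00 cm³.
x_c = 371800.00/6760.00 = 55.00 cm; y_c = 662480.00/6760.00 = 98.00 cm.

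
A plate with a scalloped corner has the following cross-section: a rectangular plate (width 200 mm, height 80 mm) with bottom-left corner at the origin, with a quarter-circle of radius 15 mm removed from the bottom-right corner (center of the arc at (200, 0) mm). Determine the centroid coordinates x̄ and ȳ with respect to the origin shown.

x̄ = 98.95 mm, ȳ = 40.38 mm

Part | A | x̄ᵢ | ȳᵢ | A·x̄ᵢ | A·ȳᵢ
plate | 16000.00 | 100.00 | 40.00 | 1600000.00 | 640000.00
removed quarter-circle | -176.71 | 193.63 | 6.37 | -34217.92 | -1125.00
Σ | 15823.29 |  |  | 1565782.08 | 638875.00
x̄ = 1565782.08 / 15823.29 = 98.95 mm
ȳ = 638875.00 / 15823.29 = 40.38 mm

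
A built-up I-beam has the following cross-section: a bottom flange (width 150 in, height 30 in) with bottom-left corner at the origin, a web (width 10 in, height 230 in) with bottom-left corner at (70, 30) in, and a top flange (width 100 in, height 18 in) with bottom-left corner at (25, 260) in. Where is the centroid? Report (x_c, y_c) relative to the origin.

bottom flange: A = 150 × 30 = 4500.00, centroid at (75.00, 15.00).
web: A = 10 × 230 = 2300.00, centroid at (75.00, 145.00).
top flange: A = 100 × 18 = 1800.00, centroid at (75.00, 269.00).
ΣA = 8600.00 in²
ΣAx_c = (4500.00)(75.00) + (2300.00)(75.00) + (1800.00)(75.00) = 645000.00 in³
ΣAy_c = (4500.00)(15.00) + (2300.00)(145.00) + (1800.00)(269.00) = 885200.00 in³
x_c = 645000.00 / 8600.00 = 75.00 in
y_c = 885200.00 / 8600.00 = 102.93 in

x_c = 75.00 in, y_c = 102.93 in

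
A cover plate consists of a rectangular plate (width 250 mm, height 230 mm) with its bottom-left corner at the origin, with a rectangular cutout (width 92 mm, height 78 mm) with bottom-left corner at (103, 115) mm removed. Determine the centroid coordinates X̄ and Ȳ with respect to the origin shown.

Part | A | x̄ᵢ | ȳᵢ | A·x̄ᵢ | A·ȳᵢ
plate | 57500.00 | 125.00 | 115.00 | 7187500.00 | 6612500.00
hole | -7176.00 | 149.00 | 154.00 | -1069224.00 | -1105104.00
Σ | 50324.00 |  |  | 6118276.00 | 5507396.00
X̄ = 6118276.00 / 50324.00 = 121.58 mm
Ȳ = 5507396.00 / 50324.00 = 109.44 mm

X̄ = 121.58 mm, Ȳ = 109.44 mm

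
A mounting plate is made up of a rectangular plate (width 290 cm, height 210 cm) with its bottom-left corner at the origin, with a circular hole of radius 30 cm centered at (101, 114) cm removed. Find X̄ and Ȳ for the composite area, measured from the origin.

X̄ = 147.14 cm, Ȳ = 104.56 cm

plate: A = 290 × 210 = 60900.00, centroid at (145.00, 105.00).
hole: A = −π·30² = -2827.43, centroid at (101.00, 114.00).
ΣA = 58072.57 cm², ΣAX̄ = 8544929.23 cm³, ΣAȲ = 6072172.59 cm³.
X̄ = 8544929.23/58072.57 = 147.14 cm; Ȳ = 6072172.59/58072.57 = 104.56 cm.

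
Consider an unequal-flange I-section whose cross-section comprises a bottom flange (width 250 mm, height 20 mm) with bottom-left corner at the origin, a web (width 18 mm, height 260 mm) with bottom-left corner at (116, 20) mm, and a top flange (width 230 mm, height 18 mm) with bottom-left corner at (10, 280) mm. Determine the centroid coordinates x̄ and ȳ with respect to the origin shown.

x̄ = 125.00 mm, ȳ = 140.99 mm

Part | A | x̄ᵢ | ȳᵢ | A·x̄ᵢ | A·ȳᵢ
bottom flange | 5000.00 | 125.00 | 10.00 | 625000.00 | 50000.00
web | 4680.00 | 125.00 | 150.00 | 585000.00 | 702000.00
top flange | 4140.00 | 125.00 | 289.00 | 517500.00 | 1196460.00
Σ | 13820.00 |  |  | 1727500.00 | 1948460.00
x̄ = 1727500.00 / 13820.00 = 125.00 mm
ȳ = 1948460.00 / 13820.00 = 140.99 mm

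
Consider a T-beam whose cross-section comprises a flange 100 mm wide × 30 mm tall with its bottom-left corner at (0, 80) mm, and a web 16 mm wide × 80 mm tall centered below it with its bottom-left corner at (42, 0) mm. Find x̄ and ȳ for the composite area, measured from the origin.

web: A = 16 × 80 = 1280.00, centroid at (50.00, 40.00).
flange: A = 100 × 30 = 3000.00, centroid at (50.00, 95.00).
ΣA = 4280.00 mm², ΣAx̄ = 214000.00 mm³, ΣAȳ = 336200.00 mm³.
x̄ = 214000.00/4280.00 = 50.00 mm; ȳ = 336200.00/4280.00 = 78.55 mm.

x̄ = 50.00 mm, ȳ = 78.55 mm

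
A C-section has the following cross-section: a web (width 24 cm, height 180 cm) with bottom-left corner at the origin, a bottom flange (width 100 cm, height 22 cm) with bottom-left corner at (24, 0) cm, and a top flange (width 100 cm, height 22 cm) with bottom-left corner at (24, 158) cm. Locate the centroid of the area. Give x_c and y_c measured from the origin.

x_c = 43.28 cm, y_c = 90.00 cm

Part | A | x̄ᵢ | ȳᵢ | A·x̄ᵢ | A·ȳᵢ
web | 4320.00 | 12.00 | 90.00 | 51840.00 | 388800.00
bottom flange | 2200.00 | 74.00 | 11.00 | 162800.00 | 24200.00
top flange | 2200.00 | 74.00 | 169.00 | 162800.00 | 371800.00
Σ | 8720.00 |  |  | 377440.00 | 784800.00
x_c = 377440.00 / 8720.00 = 43.28 cm
y_c = 784800.00 / 8720.00 = 90.00 cm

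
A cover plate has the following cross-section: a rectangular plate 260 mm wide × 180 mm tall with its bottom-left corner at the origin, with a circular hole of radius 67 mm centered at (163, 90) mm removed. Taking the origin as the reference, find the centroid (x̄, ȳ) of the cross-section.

x̄ = 115.77 mm, ȳ = 90.00 mm

Part | A | x̄ᵢ | ȳᵢ | A·x̄ᵢ | A·ȳᵢ
plate | 46800.00 | 130.00 | 90.00 | 6084000.00 | 4212000.00
hole | -14102.61 | 163.00 | 90.00 | -2298725.34 | -1269234.85
Σ | 32697.39 |  |  | 3785274.66 | 2942765.15
x̄ = 3785274.66 / 32697.39 = 115.77 mm
ȳ = 2942765.15 / 32697.39 = 90.00 mm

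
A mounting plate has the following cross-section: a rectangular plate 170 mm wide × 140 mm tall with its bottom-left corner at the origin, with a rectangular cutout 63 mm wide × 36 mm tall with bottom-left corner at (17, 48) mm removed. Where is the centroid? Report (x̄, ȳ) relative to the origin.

x̄ = 88.84 mm, ȳ = 70.42 mm

plate: A = 170 × 140 = 23800.00, centroid at (85.00, 70.00).
hole: A = −(63 × 36) = -2268.00, centroid at (48.50, 66.00).
ΣA = 21532.00 mm², ΣAx̄ = 1913002.00 mm³, ΣAȳ = 1516312.00 mm³.
x̄ = 1913002.00/21532.00 = 88.84 mm; ȳ = 1516312.00/21532.00 = 70.42 mm.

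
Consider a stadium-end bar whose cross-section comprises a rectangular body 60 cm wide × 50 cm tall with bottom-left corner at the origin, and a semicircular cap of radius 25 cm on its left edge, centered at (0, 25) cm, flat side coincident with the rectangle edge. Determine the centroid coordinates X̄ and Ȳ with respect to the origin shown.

X̄ = 19.99 cm, Ȳ = 25.00 cm

rectangular body: A = 60 × 50 = 3000.00, centroid at (30.00, 25.00).
semicircular end: A = ½π·25² = 981.75, centroid at (-10.61, 25.00).
ΣA = 3981.75 cm², ΣAX̄ = 79583.33 cm³, ΣAȲ = 99543.69 cm³.
X̄ = 79583.33/3981.75 = 19.99 cm; Ȳ = 99543.69/3981.75 = 25.00 cm.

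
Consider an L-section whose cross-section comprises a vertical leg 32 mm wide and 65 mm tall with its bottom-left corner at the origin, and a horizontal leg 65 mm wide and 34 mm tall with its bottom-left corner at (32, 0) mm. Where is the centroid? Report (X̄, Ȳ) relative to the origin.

vertical leg: A = 32 × 65 = 2080.00, centroid at (16.00, 32.50).
horizontal leg: A = 65 × 34 = 2210.00, centroid at (64.50, 17.00).
ΣA = 4290.00 mm²
ΣAX̄ = (2080.00)(16.00) + (2210.00)(64.50) = 175825.00 mm³
ΣAȲ = (2080.00)(32.50) + (2210.00)(17.00) = 105170.00 mm³
X̄ = 175825.00 / 4290.00 = 40.98 mm
Ȳ = 105170.00 / 4290.00 = 24.52 mm

X̄ = 40.98 mm, Ȳ = 24.52 mm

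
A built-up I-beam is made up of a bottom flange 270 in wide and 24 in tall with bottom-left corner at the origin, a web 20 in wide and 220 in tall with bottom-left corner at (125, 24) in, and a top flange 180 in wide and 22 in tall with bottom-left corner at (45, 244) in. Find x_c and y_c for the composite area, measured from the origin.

bottom flange: A = 270 × 24 = 6480.00, centroid at (135.00, 12.00).
web: A = 20 × 220 = 4400.00, centroid at (135.00, 134.00).
top flange: A = 180 × 22 = 3960.00, centroid at (135.00, 255.00).
ΣA = 14840.00 in², ΣAx_c = 2003400.00 in³, ΣAy_c = 1677160.00 in³.
x_c = 2003400.00/14840.00 = 135.00 in; y_c = 1677160.00/14840.00 = 113.02 in.

x_c = 135.00 in, y_c = 113.02 in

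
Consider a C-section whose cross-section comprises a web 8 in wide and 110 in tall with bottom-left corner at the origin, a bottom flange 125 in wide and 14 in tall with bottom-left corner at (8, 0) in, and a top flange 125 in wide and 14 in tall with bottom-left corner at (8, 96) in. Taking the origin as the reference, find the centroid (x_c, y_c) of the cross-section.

web: A = 8 × 110 = 880.00, centroid at (4.00, 55.00).
bottom flange: A = 125 × 14 = 1750.00, centroid at (70.50, 7.00).
top flange: A = 125 × 14 = 1750.00, centroid at (70.50, 103.00).
ΣA = 4380.00 in²
ΣAx_c = (880.00)(4.00) + (1750.00)(70.50) + (1750.00)(70.50) = 250270.00 in³
ΣAy_c = (880.00)(55.00) + (1750.00)(7.00) + (1750.00)(103.00) = 240900.00 in³
x_c = 250270.00 / 4380.00 = 57.14 in
y_c = 240900.00 / 4380.00 = 55.00 in

x_c = 57.14 in, y_c = 55.00 in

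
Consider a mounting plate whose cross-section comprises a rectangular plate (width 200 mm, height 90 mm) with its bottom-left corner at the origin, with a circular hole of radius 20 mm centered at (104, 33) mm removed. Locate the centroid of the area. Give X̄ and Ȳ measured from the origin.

X̄ = 99.70 mm, Ȳ = 45.90 mm

plate: A = 200 × 90 = 18000.00, centroid at (100.00, 45.00).
hole: A = −π·20² = -1256.64, centroid at (104.00, 33.00).
ΣA = 16743.36 mm², ΣAX̄ = 1669309.75 mm³, ΣAȲ = 768530.98 mm³.
X̄ = 1669309.75/16743.36 = 99.70 mm; Ȳ = 768530.98/16743.36 = 45.90 mm.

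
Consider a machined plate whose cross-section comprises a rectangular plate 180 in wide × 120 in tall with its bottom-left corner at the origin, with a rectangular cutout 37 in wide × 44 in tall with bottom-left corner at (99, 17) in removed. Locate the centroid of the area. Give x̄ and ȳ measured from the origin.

x̄ = 87.76 in, ȳ = 61.71 in

Part | A | x̄ᵢ | ȳᵢ | A·x̄ᵢ | A·ȳᵢ
plate | 21600.00 | 90.00 | 60.00 | 1944000.00 | 1296000.00
hole | -1628.00 | 117.50 | 39.00 | -191290.00 | -63492.00
Σ | 19972.00 |  |  | 1752710.00 | 1232508.00
x̄ = 1752710.00 / 19972.00 = 87.76 in
ȳ = 1232508.00 / 19972.00 = 61.71 in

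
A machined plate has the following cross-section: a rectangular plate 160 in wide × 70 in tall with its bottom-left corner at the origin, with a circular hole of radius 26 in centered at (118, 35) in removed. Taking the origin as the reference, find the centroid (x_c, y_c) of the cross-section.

x_c = 71.11 in, y_c = 35.00 in

plate: A = 160 × 70 = 11200.00, centroid at (80.00, 35.00).
hole: A = −π·26² = -2123.72, centroid at (118.00, 35.00).
ΣA = 9076.28 in², ΣAx_c = 645401.44 in³, ΣAy_c = 317669.92 in³.
x_c = 645401.44/9076.28 = 71.11 in; y_c = 317669.92/9076.28 = 35.00 in.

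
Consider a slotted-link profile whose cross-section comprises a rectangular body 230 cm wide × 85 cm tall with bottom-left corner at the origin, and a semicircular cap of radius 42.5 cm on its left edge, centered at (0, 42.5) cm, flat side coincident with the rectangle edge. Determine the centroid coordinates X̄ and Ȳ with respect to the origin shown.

X̄ = 98.14 cm, Ȳ = 42.50 cm

rectangular body: A = 230 × 85 = 19550.00, centroid at (115.00, 42.50).
semicircular end: A = ½π·42.5² = 2837.25, centroid at (-18.04, 42.50).
ΣA = 22387.25 cm²
ΣAX̄ = (19550.00)(115.00) + (2837.25)(-18.04) = 2197072.92 cm³
ΣAȲ = (19550.00)(42.50) + (2837.25)(42.50) = 951458.16 cm³
X̄ = 2197072.92 / 22387.25 = 98.14 cm
Ȳ = 951458.16 / 22387.25 = 42.50 cm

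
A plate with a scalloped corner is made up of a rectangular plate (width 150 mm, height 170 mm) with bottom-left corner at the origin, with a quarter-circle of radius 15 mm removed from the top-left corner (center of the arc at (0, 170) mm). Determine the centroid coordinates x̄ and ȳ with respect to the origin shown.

plate: A = 150 × 170 = 25500.00, centroid at (75.00, 85.00).
removed quarter-circle: A = −¼π·15² = -176.71, centroid at (6.37, 163.63).
ΣA = 25323.29 mm²
ΣAx̄ = (25500.00)(75.00) + (-176.71)(6.37) = 1911375.00 mm³
ΣAȳ = (25500.00)(85.00) + (-176.71)(163.63) = 2138583.52 mm³
x̄ = 1911375.00 / 25323.29 = 75.48 mm
ȳ = 2138583.52 / 25323.29 = 84.45 mm

x̄ = 75.48 mm, ȳ = 84.45 mm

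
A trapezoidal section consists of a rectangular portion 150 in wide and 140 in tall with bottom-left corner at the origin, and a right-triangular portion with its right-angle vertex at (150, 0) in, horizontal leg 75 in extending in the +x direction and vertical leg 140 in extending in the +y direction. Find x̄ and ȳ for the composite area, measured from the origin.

x̄ = 95.00 in, ȳ = 65.33 in

rectangular portion: A = 150 × 140 = 21000.00, centroid at (75.00, 70.00).
triangular portion: A = ½·75·140 = 5250.00, centroid at (175.00, 46.67).
ΣA = 26250.00 in², ΣAx̄ = 2493750.00 in³, ΣAȳ = 1715000.00 in³.
x̄ = 2493750.00/26250.00 = 95.00 in; ȳ = 1715000.00/26250.00 = 65.33 in.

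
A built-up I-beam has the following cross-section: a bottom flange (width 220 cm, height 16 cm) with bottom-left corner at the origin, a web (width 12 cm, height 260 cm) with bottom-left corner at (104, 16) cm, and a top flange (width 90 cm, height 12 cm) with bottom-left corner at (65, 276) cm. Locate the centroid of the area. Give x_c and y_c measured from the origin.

Part | A | x̄ᵢ | ȳᵢ | A·x̄ᵢ | A·ȳᵢ
bottom flange | 3520.00 | 110.00 | 8.00 | 387200.00 | 28160.00
web | 3120.00 | 110.00 | 146.00 | 343200.00 | 455520.00
top flange | 1080.00 | 110.00 | 282.00 | 118800.00 | 304560.00
Σ | 7720.00 |  |  | 849200.00 | 788240.00
x_c = 849200.00 / 7720.00 = 110.00 cm
y_c = 788240.00 / 7720.00 = 102.10 cm

x_c = 110.00 cm, y_c = 102.10 cm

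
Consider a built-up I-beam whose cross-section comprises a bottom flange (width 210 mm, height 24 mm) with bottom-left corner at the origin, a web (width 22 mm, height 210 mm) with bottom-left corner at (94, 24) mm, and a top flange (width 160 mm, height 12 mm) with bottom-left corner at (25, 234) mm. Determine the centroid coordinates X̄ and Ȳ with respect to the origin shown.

X̄ = 105.00 mm, Ȳ = 96.48 mm

bottom flange: A = 210 × 24 = 5040.00, centroid at (105.00, 12.00).
web: A = 22 × 210 = 4620.00, centroid at (105.00, 129.00).
top flange: A = 160 × 12 = 1920.00, centroid at (105.00, 240.00).
ΣA = 11580.00 mm², ΣAX̄ = 1215900.00 mm³, ΣAȲ = 1117260.00 mm³.
X̄ = 1215900.00/11580.00 = 105.00 mm; Ȳ = 1117260.00/11580.00 = 96.48 mm.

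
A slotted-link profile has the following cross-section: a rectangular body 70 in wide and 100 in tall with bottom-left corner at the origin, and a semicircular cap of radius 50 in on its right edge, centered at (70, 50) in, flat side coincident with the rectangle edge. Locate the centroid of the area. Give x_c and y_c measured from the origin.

x_c = 55.20 in, y_c = 50.00 in

rectangular body: A = 70 × 100 = 7000.00, centroid at (35.00, 50.00).
semicircular end: A = ½π·50² = 3926.99, centroid at (91.22, 50.00).
ΣA = 10926.99 in²
ΣAx_c = (7000.00)(35.00) + (3926.99)(91.22) = 603222.69 in³
ΣAy_c = (7000.00)(50.00) + (3926.99)(50.00) = 546349.54 in³
x_c = 603222.69 / 10926.99 = 55.20 in
y_c = 546349.54 / 10926.99 = 50.00 in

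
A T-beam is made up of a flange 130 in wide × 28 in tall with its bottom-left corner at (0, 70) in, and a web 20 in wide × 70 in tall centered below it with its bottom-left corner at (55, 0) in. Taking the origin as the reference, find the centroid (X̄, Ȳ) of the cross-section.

X̄ = 65.00 in, Ȳ = 70.39 in

web: A = 20 × 70 = 1400.00, centroid at (65.00, 35.00).
flange: A = 130 × 28 = 3640.00, centroid at (65.00, 84.00).
ΣA = 5040.00 in²
ΣAX̄ = (1400.00)(65.00) + (3640.00)(65.00) = 327600.00 in³
ΣAȲ = (1400.00)(35.00) + (3640.00)(84.00) = 354760.00 in³
X̄ = 327600.00 / 5040.00 = 65.00 in
Ȳ = 354760.00 / 5040.00 = 70.39 in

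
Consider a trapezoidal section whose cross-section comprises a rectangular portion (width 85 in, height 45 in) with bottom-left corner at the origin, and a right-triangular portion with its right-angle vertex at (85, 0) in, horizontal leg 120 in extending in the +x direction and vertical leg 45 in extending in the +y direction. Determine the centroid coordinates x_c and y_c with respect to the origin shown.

x_c = 76.64 in, y_c = 19.40 in

rectangular portion: A = 85 × 45 = 3825.00, centroid at (42.50, 22.50).
triangular portion: A = ½·120·45 = 2700.00, centroid at (125.00, 15.00).
ΣA = 6525.00 in²
ΣAx_c = (3825.00)(42.50) + (2700.00)(125.00) = 500062.50 in³
ΣAy_c = (3825.00)(22.50) + (2700.00)(15.00) = 126562.50 in³
x_c = 500062.50 / 6525.00 = 76.64 in
y_c = 126562.50 / 6525.00 = 19.40 in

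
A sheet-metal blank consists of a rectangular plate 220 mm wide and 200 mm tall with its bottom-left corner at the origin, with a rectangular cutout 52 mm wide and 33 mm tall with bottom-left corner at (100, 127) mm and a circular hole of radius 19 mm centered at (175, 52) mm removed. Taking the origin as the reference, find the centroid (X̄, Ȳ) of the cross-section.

X̄ = 107.54 mm, Ȳ = 99.51 mm

plate: A = 220 × 200 = 44000.00, centroid at (110.00, 100.00).
hole 1: A = −(52 × 33) = -1716.00, centroid at (126.00, 143.50).
hole 2: A = −π·19² = -1134.11, centroid at (175.00, 52.00).
ΣA = 41149.89 mm², ΣAX̄ = 4425313.88 mm³, ΣAȲ = 4094780.02 mm³.
X̄ = 4425313.88/41149.89 = 107.54 mm; Ȳ = 4094780.02/41149.89 = 99.51 mm.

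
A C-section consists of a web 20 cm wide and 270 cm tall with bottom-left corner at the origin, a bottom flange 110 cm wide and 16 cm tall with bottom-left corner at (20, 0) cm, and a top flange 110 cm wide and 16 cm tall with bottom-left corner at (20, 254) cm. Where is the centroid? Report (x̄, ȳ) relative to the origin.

web: A = 20 × 270 = 5400.00, centroid at (10.00, 135.00).
bottom flange: A = 110 × 16 = 1760.00, centroid at (75.00, 8.00).
top flange: A = 110 × 16 = 1760.00, centroid at (75.00, 262.00).
ΣA = 8920.00 cm²
ΣAx̄ = (5400.00)(10.00) + (1760.00)(75.00) + (1760.00)(75.00) = 318000.00 cm³
ΣAȳ = (5400.00)(135.00) + (1760.00)(8.00) + (1760.00)(262.00) = 1204200.00 cm³
x̄ = 318000.00 / 8920.00 = 35.65 cm
ȳ = 1204200.00 / 8920.00 = 135.00 cm

x̄ = 35.65 cm, ȳ = 135.00 cm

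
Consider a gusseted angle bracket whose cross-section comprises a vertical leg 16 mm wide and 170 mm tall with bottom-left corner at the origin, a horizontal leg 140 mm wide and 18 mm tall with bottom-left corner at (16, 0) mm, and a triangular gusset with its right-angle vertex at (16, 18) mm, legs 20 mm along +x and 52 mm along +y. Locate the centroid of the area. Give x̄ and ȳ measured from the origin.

vertical leg: A = 16 × 170 = 2720.00, centroid at (8.00, 85.00).
horizontal leg: A = 140 × 18 = 2520.00, centroid at (86.00, 9.00).
gusset: A = ½·20·52 = 520.00, centroid at (22.67, 35.33).
ΣA = 5760.00 mm², ΣAx̄ = 250266.67 mm³, ΣAȳ = 272253.33 mm³.
x̄ = 250266.67/5760.00 = 43.45 mm; ȳ = 272253.33/5760.00 = 47.27 mm.

x̄ = 43.45 mm, ȳ = 47.27 mm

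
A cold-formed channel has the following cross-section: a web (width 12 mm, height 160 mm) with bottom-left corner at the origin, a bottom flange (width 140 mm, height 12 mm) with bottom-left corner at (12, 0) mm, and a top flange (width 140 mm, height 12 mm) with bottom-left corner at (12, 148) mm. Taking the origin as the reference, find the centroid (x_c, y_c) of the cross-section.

x_c = 54.36 mm, y_c = 80.00 mm

web: A = 12 × 160 = 1920.00, centroid at (6.00, 80.00).
bottom flange: A = 140 × 12 = 1680.00, centroid at (82.00, 6.00).
top flange: A = 140 × 12 = 1680.00, centroid at (82.00, 154.00).
ΣA = 5280.00 mm²
ΣAx_c = (1920.00)(6.00) + (1680.00)(82.00) + (1680.00)(82.00) = 287040.00 mm³
ΣAy_c = (1920.00)(80.00) + (1680.00)(6.00) + (1680.00)(154.00) = 422400.00 mm³
x_c = 287040.00 / 5280.00 = 54.36 mm
y_c = 422400.00 / 5280.00 = 80.00 mm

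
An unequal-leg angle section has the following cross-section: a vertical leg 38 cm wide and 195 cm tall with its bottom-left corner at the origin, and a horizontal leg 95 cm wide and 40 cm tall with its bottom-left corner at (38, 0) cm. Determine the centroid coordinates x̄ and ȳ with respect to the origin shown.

vertical leg: A = 38 × 195 = 7410.00, centroid at (19.00, 97.50).
horizontal leg: A = 95 × 40 = 3800.00, centroid at (85.50, 20.00).
ΣA = 11210.00 cm²
ΣAx̄ = (7410.00)(19.00) + (3800.00)(85.50) = 465690.00 cm³
ΣAȳ = (7410.00)(97.50) + (3800.00)(20.00) = 798475.00 cm³
x̄ = 465690.00 / 11210.00 = 41.54 cm
ȳ = 798475.00 / 11210.00 = 71.23 cm

x̄ = 41.54 cm, ȳ = 71.23 cm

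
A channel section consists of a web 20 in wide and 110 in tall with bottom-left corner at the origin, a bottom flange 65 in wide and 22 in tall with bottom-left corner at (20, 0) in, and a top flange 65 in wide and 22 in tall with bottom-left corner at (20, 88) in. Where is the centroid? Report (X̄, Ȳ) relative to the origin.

web: A = 20 × 110 = 2200.00, centroid at (10.00, 55.00).
bottom flange: A = 65 × 22 = 1430.00, centroid at (52.50, 11.00).
top flange: A = 65 × 22 = 1430.00, centroid at (52.50, 99.00).
ΣA = 5060.00 in²
ΣAX̄ = (2200.00)(10.00) + (1430.00)(52.50) + (1430.00)(52.50) = 172150.00 in³
ΣAȲ = (2200.00)(55.00) + (1430.00)(11.00) + (1430.00)(99.00) = 278300.00 in³
X̄ = 172150.00 / 5060.00 = 34.02 in
Ȳ = 278300.00 / 5060.00 = 55.00 in

X̄ = 34.02 in, Ȳ = 55.00 in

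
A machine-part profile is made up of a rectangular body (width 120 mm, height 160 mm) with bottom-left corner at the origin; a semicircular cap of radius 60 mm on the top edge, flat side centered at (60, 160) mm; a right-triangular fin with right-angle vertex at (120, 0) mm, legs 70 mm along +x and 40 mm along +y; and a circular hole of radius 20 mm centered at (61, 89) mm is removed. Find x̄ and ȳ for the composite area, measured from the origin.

x̄ = 64.62 mm, ȳ = 99.67 mm

rectangular body: A = 120 × 160 = 19200.00, centroid at (60.00, 80.00).
semicircular top: A = ½π·60² = 5654.87, centroid at (60.00, 185.46).
triangular fin: A = ½·70·40 = 1400.00, centroid at (143.33, 13.33).
hole: A = −π·20² = -1256.64, centroid at (61.00, 89.00).
ΣA = 24998.23 mm², ΣAx̄ = 1615303.81 mm³, ΣAȳ = 2491604.65 mm³.
x̄ = 1615303.81/24998.23 = 64.62 mm; ȳ = 2491604.65/24998.23 = 99.67 mm.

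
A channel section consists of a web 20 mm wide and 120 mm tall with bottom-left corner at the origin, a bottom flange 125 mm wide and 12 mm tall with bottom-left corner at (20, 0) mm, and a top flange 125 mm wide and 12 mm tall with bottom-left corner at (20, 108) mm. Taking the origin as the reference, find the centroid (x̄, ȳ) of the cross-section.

x̄ = 50.28 mm, ȳ = 60.00 mm

web: A = 20 × 120 = 2400.00, centroid at (10.00, 60.00).
bottom flange: A = 125 × 12 = 1500.00, centroid at (82.50, 6.00).
top flange: A = 125 × 12 = 1500.00, centroid at (82.50, 114.00).
ΣA = 5400.00 mm², ΣAx̄ = 271500.00 mm³, ΣAȳ = 324000.00 mm³.
x̄ = 271500.00/5400.00 = 50.28 mm; ȳ = 324000.00/5400.00 = 60.00 mm.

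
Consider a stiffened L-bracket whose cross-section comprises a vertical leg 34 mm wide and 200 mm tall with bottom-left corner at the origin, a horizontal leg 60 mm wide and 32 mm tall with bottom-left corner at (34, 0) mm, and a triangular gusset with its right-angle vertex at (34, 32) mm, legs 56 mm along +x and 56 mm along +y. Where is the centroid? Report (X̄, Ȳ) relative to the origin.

vertical leg: A = 34 × 200 = 6800.00, centroid at (17.00, 100.00).
horizontal leg: A = 60 × 32 = 1920.00, centroid at (64.00, 16.00).
gusset: A = ½·56·56 = 1568.00, centroid at (52.67, 50.67).
ΣA = 10288.00 mm², ΣAX̄ = 321061.33 mm³, ΣAȲ = 790165.33 mm³.
X̄ = 321061.33/10288.00 = 31.21 mm; Ȳ = 790165.33/10288.00 = 76.80 mm.

X̄ = 31.21 mm, Ȳ = 76.80 mm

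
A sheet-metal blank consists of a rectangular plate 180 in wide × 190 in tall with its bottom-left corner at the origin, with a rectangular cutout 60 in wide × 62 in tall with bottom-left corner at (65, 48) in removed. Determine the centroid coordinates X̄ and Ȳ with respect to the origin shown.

X̄ = 89.39 in, Ȳ = 96.95 in

plate: A = 180 × 190 = 34200.00, centroid at (90.00, 95.00).
hole: A = −(60 × 62) = -3720.00, centroid at (95.00, 79.00).
ΣA = 30480.00 in²
ΣAX̄ = (34200.00)(90.00) + (-3720.00)(95.00) = 2724600.00 in³
ΣAȲ = (34200.00)(95.00) + (-3720.00)(79.00) = 2955120.00 in³
X̄ = 2724600.00 / 30480.00 = 89.39 in
Ȳ = 2955120.00 / 30480.00 = 96.95 in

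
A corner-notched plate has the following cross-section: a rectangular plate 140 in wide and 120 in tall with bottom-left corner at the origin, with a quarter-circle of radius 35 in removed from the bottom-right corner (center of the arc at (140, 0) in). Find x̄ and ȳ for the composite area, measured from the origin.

x̄ = 66.65 in, ȳ = 62.74 in

plate: A = 140 × 120 = 16800.00, centroid at (70.00, 60.00).
removed quarter-circle: A = −¼π·35² = -962.11, centroid at (125.15, 14.85).
ΣA = 15837.89 in²
ΣAx̄ = (16800.00)(70.00) + (-962.11)(125.15) = 1055595.88 in³
ΣAȳ = (16800.00)(60.00) + (-962.11)(14.85) = 993708.33 in³
x̄ = 1055595.88 / 15837.89 = 66.65 in
ȳ = 993708.33 / 15837.89 = 62.74 in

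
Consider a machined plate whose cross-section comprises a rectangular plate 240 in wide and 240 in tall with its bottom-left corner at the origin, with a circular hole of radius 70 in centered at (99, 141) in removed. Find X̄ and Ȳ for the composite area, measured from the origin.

Part | A | x̄ᵢ | ȳᵢ | A·x̄ᵢ | A·ȳᵢ
plate | 57600.00 | 120.00 | 120.00 | 6912000.00 | 6912000.00
hole | -15393.80 | 99.00 | 141.00 | -1523986.60 | -2170526.36
Σ | 42206.20 |  |  | 5388013.40 | 4741473.64
X̄ = 5388013.40 / 42206.20 = 127.66 in
Ȳ = 4741473.64 / 42206.20 = 112.34 in

X̄ = 127.66 in, Ȳ = 112.34 in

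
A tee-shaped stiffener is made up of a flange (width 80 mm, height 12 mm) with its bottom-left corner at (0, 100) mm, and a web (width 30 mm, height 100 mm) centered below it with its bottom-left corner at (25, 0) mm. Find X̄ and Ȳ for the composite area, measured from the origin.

Part | A | x̄ᵢ | ȳᵢ | A·x̄ᵢ | A·ȳᵢ
web | 3000.00 | 40.00 | 50.00 | 120000.00 | 150000.00
flange | 960.00 | 40.00 | 106.00 | 38400.00 | 101760.00
Σ | 3960.00 |  |  | 158400.00 | 251760.00
X̄ = 158400.00 / 3960.00 = 40.00 mm
Ȳ = 251760.00 / 3960.00 = 63.58 mm

X̄ = 40.00 mm, Ȳ = 63.58 mm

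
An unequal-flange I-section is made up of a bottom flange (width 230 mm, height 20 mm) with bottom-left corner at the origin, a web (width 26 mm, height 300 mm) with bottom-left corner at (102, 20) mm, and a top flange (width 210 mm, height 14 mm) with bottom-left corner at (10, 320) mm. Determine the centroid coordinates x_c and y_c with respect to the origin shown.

bottom flange: A = 230 × 20 = 4600.00, centroid at (115.00, 10.00).
web: A = 26 × 300 = 7800.00, centroid at (115.00, 170.00).
top flange: A = 210 × 14 = 2940.00, centroid at (115.00, 327.00).
ΣA = 15340.00 mm², ΣAx_c = 1764100.00 mm³, ΣAy_c = 2333380.00 mm³.
x_c = 1764100.00/15340.00 = 115.00 mm; y_c = 2333380.00/15340.00 = 152.11 mm.

x_c = 115.00 mm, y_c = 152.11 mm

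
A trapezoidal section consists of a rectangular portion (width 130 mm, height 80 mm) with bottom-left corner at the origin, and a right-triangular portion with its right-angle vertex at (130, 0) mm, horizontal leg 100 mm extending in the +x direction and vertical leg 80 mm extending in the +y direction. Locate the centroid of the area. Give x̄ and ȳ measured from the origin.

rectangular portion: A = 130 × 80 = 10400.00, centroid at (65.00, 40.00).
triangular portion: A = ½·100·80 = 4000.00, centroid at (163.33, 26.67).
ΣA = 14400.00 mm², ΣAx̄ = 1329333.33 mm³, ΣAȳ = 522666.67 mm³.
x̄ = 1329333.33/14400.00 = 92.31 mm; ȳ = 522666.67/14400.00 = 36.30 mm.

x̄ = 92.31 mm, ȳ = 36.30 mm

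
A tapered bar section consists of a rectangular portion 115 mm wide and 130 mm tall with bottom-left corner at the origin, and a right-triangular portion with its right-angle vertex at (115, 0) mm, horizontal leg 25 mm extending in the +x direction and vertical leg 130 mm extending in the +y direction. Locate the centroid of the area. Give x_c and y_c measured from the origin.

x_c = 63.95 mm, y_c = 62.88 mm

Part | A | x̄ᵢ | ȳᵢ | A·x̄ᵢ | A·ȳᵢ
rectangular portion | 14950.00 | 57.50 | 65.00 | 859625.00 | 971750.00
triangular portion | 1625.00 | 123.33 | 43.33 | 200416.67 | 70416.67
Σ | 16575.00 |  |  | 1060041.67 | 1042166.67
x_c = 1060041.67 / 16575.00 = 63.95 mm
y_c = 1042166.67 / 16575.00 = 62.88 mm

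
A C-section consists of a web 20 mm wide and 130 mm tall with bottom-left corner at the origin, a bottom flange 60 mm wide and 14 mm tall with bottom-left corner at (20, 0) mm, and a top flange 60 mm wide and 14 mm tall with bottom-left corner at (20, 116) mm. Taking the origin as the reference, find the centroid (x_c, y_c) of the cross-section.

x_c = 25.70 mm, y_c = 65.00 mm

web: A = 20 × 130 = 2600.00, centroid at (10.00, 65.00).
bottom flange: A = 60 × 14 = 840.00, centroid at (50.00, 7.00).
top flange: A = 60 × 14 = 840.00, centroid at (50.00, 123.00).
ΣA = 4280.00 mm²
ΣAx_c = (2600.00)(10.00) + (840.00)(50.00) + (840.00)(50.00) = 110000.00 mm³
ΣAy_c = (2600.00)(65.00) + (840.00)(7.00) + (840.00)(123.00) = 278200.00 mm³
x_c = 110000.00 / 4280.00 = 25.70 mm
y_c = 278200.00 / 4280.00 = 65.00 mm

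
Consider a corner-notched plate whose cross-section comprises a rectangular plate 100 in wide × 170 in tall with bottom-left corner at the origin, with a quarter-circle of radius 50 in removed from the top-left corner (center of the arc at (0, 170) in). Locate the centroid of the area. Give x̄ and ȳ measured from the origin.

plate: A = 100 × 170 = 17000.00, centroid at (50.00, 85.00).
removed quarter-circle: A = −¼π·50² = -1963.50, centroid at (21.22, 148.78).
ΣA = 15036.50 in²
ΣAx̄ = (17000.00)(50.00) + (-1963.50)(21.22) = 808333.33 in³
ΣAȳ = (17000.00)(85.00) + (-1963.50)(148.78) = 1152872.45 in³
x̄ = 808333.33 / 15036.50 = 53.76 in
ȳ = 1152872.45 / 15036.50 = 76.67 in

x̄ = 53.76 in, ȳ = 76.67 in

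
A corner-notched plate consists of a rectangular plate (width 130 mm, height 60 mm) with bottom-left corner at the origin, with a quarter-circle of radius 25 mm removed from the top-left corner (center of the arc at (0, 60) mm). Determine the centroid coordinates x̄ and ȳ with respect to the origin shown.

x̄ = 68.65 mm, ȳ = 28.70 mm

plate: A = 130 × 60 = 7800.00, centroid at (65.00, 30.00).
removed quarter-circle: A = −¼π·25² = -490.87, centroid at (10.61, 49.39).
ΣA = 7309.13 mm²
ΣAx̄ = (7800.00)(65.00) + (-490.87)(10.61) = 501791.67 mm³
ΣAȳ = (7800.00)(30.00) + (-490.87)(49.39) = 209755.90 mm³
x̄ = 501791.67 / 7309.13 = 68.65 mm
ȳ = 209755.90 / 7309.13 = 28.70 mm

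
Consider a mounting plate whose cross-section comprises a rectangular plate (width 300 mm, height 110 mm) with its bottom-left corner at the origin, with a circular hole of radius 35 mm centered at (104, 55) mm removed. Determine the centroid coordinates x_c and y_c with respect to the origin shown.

plate: A = 300 × 110 = 33000.00, centroid at (150.00, 55.00).
hole: A = −π·35² = -3848.45, centroid at (104.00, 55.00).
ΣA = 29151.55 mm²
ΣAx_c = (33000.00)(150.00) + (-3848.45)(104.00) = 4549761.10 mm³
ΣAy_c = (33000.00)(55.00) + (-3848.45)(55.00) = 1603335.19 mm³
x_c = 4549761.10 / 29151.55 = 156.07 mm
y_c = 1603335.19 / 29151.55 = 55.00 mm

x_c = 156.07 mm, y_c = 55.00 mm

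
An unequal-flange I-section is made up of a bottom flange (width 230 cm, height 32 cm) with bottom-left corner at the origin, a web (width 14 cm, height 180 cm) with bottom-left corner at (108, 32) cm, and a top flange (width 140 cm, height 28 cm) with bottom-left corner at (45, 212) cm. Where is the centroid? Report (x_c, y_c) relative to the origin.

Part | A | x̄ᵢ | ȳᵢ | A·x̄ᵢ | A·ȳᵢ
bottom flange | 7360.00 | 115.00 | 16.00 | 846400.00 | 117760.00
web | 2520.00 | 115.00 | 122.00 | 289800.00 | 307440.00
top flange | 3920.00 | 115.00 | 226.00 | 450800.00 | 885920.00
Σ | 13800.00 |  |  | 1587000.00 | 1311120.00
x_c = 1587000.00 / 13800.00 = 115.00 cm
y_c = 1311120.00 / 13800.00 = 95.01 cm

x_c = 115.00 cm, y_c = 95.01 cm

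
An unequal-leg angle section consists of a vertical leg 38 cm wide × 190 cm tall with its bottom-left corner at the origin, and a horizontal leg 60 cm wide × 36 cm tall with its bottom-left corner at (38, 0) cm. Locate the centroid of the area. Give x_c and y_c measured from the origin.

vertical leg: A = 38 × 190 = 7220.00, centroid at (19.00, 95.00).
horizontal leg: A = 60 × 36 = 2160.00, centroid at (68.00, 18.00).
ΣA = 9380.00 cm²
ΣAx_c = (7220.00)(19.00) + (2160.00)(68.00) = 284060.00 cm³
ΣAy_c = (7220.00)(95.00) + (2160.00)(18.00) = 724780.00 cm³
x_c = 284060.00 / 9380.00 = 30.28 cm
y_c = 724780.00 / 9380.00 = 77.27 cm

x_c = 30.28 cm, y_c = 77.27 cm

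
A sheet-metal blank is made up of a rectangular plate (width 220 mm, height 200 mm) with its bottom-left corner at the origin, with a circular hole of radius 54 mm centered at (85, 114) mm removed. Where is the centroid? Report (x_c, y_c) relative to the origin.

x_c = 116.57 mm, y_c = 96.32 mm

Part | A | x̄ᵢ | ȳᵢ | A·x̄ᵢ | A·ȳᵢ
plate | 44000.00 | 110.00 | 100.00 | 4840000.00 | 4400000.00
hole | -9160.88 | 85.00 | 114.00 | -778675.16 | -1044340.80
Σ | 34839.12 |  |  | 4061324.84 | 3355659.20
x_c = 4061324.84 / 34839.12 = 116.57 mm
y_c = 3355659.20 / 34839.12 = 96.32 mm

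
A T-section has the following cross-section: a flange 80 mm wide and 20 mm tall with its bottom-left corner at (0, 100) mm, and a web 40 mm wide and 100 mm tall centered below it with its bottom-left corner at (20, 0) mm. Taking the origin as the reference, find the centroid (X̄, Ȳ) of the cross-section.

X̄ = 40.00 mm, Ȳ = 67.14 mm

Part | A | x̄ᵢ | ȳᵢ | A·x̄ᵢ | A·ȳᵢ
web | 4000.00 | 40.00 | 50.00 | 160000.00 | 200000.00
flange | 1600.00 | 40.00 | 110.00 | 64000.00 | 176000.00
Σ | 5600.00 |  |  | 224000.00 | 376000.00
X̄ = 224000.00 / 5600.00 = 40.00 mm
Ȳ = 376000.00 / 5600.00 = 67.14 mm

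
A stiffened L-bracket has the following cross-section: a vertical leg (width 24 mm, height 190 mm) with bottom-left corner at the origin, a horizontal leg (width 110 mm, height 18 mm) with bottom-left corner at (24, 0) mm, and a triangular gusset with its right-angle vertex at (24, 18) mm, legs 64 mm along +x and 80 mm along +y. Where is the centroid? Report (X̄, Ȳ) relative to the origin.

vertical leg: A = 24 × 190 = 4560.00, centroid at (12.00, 95.00).
horizontal leg: A = 110 × 18 = 1980.00, centroid at (79.00, 9.00).
gusset: A = ½·64·80 = 2560.00, centroid at (45.33, 44.67).
ΣA = 9100.00 mm²
ΣAX̄ = (4560.00)(12.00) + (1980.00)(79.00) + (2560.00)(45.33) = 327193.33 mm³
ΣAȲ = (4560.00)(95.00) + (1980.00)(9.00) + (2560.00)(44.67) = 565366.67 mm³
X̄ = 327193.33 / 9100.00 = 35.96 mm
Ȳ = 565366.67 / 9100.00 = 62.13 mm

X̄ = 35.96 mm, Ȳ = 62.13 mm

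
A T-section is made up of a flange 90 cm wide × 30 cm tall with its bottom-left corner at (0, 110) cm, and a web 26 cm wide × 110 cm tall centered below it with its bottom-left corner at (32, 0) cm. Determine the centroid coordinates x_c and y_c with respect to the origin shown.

x_c = 45.00 cm, y_c = 88.99 cm

web: A = 26 × 110 = 2860.00, centroid at (45.00, 55.00).
flange: A = 90 × 30 = 2700.00, centroid at (45.00, 125.00).
ΣA = 5560.00 cm², ΣAx_c = 250200.00 cm³, ΣAy_c = 494800.00 cm³.
x_c = 250200.00/5560.00 = 45.00 cm; y_c = 494800.00/5560.00 = 88.99 cm.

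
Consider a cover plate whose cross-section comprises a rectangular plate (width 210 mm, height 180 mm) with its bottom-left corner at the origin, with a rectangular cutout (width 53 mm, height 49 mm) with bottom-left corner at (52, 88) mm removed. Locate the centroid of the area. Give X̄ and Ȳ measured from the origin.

plate: A = 210 × 180 = 37800.00, centroid at (105.00, 90.00).
hole: A = −(53 × 49) = -2597.00, centroid at (78.50, 112.50).
ΣA = 35203.00 mm², ΣAX̄ = 3765135.50 mm³, ΣAȲ = 3109837.50 mm³.
X̄ = 3765135.50/35203.00 = 106.95 mm; Ȳ = 3109837.50/35203.00 = 88.34 mm.

X̄ = 106.95 mm, Ȳ = 88.34 mm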